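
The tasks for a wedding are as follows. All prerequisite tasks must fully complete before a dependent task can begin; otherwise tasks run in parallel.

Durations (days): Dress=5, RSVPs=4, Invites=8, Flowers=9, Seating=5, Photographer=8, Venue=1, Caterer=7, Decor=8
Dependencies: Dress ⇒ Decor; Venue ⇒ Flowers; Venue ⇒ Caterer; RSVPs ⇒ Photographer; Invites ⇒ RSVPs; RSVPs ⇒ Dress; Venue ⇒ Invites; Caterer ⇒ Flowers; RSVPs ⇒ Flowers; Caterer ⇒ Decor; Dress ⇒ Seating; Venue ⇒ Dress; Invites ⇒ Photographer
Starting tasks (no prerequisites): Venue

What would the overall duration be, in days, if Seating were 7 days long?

Baseline: Venue→Invites→RSVPs→Dress→Decor = 1+8+4+5+8 = 26 → 26 days.
Seating is off the critical path — its longest chain is 23 days, giving 3 of slack.
The critical path is still Venue→Invites→RSVPs→Dress→Decor; finish is now 26 days.

26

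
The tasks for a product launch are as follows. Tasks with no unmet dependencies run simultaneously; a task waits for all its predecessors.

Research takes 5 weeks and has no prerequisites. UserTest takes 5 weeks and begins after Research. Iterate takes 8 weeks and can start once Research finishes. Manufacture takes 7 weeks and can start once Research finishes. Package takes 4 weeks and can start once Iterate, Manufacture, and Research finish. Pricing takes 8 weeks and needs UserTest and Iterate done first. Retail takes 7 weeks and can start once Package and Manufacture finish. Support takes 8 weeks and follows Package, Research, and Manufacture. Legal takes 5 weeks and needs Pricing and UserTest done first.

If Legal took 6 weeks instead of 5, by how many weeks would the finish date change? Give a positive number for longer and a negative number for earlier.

Baseline: Research→Iterate→Pricing→Legal = 5+8+8+5 = 26 → 26 weeks.
Legal lies on that path, so at 6 weeks the path becomes 27 weeks.
That remains the longest chain; total 27 weeks.
Change in finish: 27 − 26 = +1 weeks.

1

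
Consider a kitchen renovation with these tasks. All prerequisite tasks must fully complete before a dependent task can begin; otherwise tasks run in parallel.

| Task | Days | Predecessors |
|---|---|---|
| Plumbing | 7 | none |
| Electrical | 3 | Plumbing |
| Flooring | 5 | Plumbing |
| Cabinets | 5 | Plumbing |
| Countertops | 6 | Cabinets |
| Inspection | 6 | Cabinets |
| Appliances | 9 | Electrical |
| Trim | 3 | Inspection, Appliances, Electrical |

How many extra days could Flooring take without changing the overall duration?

10

Critical path: Plumbing→Electrical→Appliances→Trim = 7+3+9+3 = 22, so the finish is 22 days.
Flooring finishes as early as 12 and must finish by 22.
So Flooring can slip 22 − 12 = 10 days.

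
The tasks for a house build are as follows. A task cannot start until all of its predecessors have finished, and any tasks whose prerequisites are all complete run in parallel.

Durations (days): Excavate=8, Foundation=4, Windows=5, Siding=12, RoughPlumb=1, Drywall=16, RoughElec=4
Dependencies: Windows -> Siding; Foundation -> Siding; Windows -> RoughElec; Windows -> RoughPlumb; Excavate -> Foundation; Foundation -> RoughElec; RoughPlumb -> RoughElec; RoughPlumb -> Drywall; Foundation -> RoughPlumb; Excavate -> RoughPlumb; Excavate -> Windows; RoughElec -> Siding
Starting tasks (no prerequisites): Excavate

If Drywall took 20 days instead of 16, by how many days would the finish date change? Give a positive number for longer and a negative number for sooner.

Critical path before the change: Excavate→Windows→RoughPlumb→Drywall = 8+5+1+16 = 30 giving 30 days.
Drywall is on the critical path; changing it to 20 makes that path 34 days.
No other chain overtakes it, so the finish is 34 days.
Change in finish: 34 − 30 = +4 days.

4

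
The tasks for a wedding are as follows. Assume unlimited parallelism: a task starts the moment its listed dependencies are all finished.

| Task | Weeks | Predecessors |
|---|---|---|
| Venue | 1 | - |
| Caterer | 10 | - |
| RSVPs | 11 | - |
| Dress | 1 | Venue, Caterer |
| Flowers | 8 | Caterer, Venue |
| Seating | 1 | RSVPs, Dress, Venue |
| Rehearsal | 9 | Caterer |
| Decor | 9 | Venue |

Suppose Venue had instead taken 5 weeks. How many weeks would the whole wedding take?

19

The binding path is Caterer→Rehearsal = 10+9 = 19; finish at 19 weeks.
Venue has 9 weeks of float (longest path through it is 10).
The critical path is still Caterer→Rehearsal; finish is now 19 weeks.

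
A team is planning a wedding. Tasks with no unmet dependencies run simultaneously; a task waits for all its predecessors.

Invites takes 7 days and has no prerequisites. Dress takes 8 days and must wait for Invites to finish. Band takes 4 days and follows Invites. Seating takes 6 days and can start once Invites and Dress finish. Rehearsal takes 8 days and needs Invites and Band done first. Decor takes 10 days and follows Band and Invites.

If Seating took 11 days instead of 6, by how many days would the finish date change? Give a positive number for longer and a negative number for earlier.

Baseline: Invites→Dress→Seating = 7+8+6 = 21 → 21 days.
Seating lies on that path, so at 11 days the path becomes 26 days.
That remains the longest chain; total 26 days.
Change in finish: 26 − 21 = +5 days.

5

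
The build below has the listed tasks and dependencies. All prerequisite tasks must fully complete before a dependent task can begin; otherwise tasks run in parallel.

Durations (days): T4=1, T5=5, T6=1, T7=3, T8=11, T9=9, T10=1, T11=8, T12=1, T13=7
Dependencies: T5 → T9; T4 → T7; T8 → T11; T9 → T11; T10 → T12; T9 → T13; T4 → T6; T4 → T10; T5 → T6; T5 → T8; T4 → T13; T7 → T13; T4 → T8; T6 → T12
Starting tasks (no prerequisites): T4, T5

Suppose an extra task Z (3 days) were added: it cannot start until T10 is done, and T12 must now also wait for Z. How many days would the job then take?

Originally the job takes 24 days.
With Z inserted, T12 now waits for max(T6, T10, Z).
New critical path: T5→T8→T11 = 5+11+8 = 24 ⇒ 24 days.

24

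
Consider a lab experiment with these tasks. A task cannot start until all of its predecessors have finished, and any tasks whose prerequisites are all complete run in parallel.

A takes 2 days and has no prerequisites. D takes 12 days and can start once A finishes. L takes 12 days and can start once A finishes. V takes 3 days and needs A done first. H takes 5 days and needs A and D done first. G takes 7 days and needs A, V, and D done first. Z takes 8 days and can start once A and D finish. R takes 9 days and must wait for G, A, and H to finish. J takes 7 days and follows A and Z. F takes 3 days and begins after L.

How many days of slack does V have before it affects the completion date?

The longest chain is A→D→G→R = 2+12+7+9 = 30; overall finish 30 days.
V finishes as early as 5 and must finish by 14.
Slack of V = 11 − 2 = 9 days.

9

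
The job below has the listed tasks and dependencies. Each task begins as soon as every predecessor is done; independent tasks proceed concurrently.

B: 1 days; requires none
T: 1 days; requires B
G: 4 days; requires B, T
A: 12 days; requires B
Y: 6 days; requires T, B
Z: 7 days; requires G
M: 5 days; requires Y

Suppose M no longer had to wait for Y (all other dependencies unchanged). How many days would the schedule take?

13

Before: longest chain B→T→G→Z = 1+1+4+7 = 13, finish 13.
Without Y→M, M's earliest start moves from 8 to 0.
After: B→T→G→Z = 1+1+4+7 = 13 → 13 days.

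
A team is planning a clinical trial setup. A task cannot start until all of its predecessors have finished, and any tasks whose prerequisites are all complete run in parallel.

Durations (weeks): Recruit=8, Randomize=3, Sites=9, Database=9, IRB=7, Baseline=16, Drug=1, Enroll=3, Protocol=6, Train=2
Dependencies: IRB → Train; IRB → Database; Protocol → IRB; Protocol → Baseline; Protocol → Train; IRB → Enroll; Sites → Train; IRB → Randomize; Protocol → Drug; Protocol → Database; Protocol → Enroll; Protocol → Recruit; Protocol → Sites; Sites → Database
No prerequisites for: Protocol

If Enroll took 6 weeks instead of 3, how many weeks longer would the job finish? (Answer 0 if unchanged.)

The binding path is Protocol→Sites→Database = 6+9+9 = 24; finish at 24 weeks.
The longest path through Enroll is only 16 weeks, so Enroll has float 8.
That remains the longest chain; total 24 weeks.
Change in finish: 24 − 24 = +0 weeks.

0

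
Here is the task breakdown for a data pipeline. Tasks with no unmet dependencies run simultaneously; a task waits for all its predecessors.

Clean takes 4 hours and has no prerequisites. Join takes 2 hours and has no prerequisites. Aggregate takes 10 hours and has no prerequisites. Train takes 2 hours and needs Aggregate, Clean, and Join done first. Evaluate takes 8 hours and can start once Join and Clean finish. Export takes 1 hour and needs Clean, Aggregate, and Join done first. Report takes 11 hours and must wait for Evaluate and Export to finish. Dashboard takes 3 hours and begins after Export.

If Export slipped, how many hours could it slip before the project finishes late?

Critical path: Clean→Evaluate→Report = 4+8+11 = 23, so the finish is 23 hours.
Export finishes as early as 11 and must finish by 12.
Slack of Export = 11 − 10 = 1 hour.

1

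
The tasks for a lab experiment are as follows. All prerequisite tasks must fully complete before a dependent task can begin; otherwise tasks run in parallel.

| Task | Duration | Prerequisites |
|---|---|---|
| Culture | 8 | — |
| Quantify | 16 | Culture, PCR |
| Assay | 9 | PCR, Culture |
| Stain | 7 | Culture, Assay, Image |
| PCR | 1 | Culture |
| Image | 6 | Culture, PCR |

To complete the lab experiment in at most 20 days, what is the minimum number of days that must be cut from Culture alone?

Current finish: 25 days; target: 20.
Culture is on every critical path, so each day cut from Culture cuts the finish by one (this holds down to a finish of 18).
Need 25 − 20 = 5 days off Culture → Culture becomes 3 days, finish becomes 20.

5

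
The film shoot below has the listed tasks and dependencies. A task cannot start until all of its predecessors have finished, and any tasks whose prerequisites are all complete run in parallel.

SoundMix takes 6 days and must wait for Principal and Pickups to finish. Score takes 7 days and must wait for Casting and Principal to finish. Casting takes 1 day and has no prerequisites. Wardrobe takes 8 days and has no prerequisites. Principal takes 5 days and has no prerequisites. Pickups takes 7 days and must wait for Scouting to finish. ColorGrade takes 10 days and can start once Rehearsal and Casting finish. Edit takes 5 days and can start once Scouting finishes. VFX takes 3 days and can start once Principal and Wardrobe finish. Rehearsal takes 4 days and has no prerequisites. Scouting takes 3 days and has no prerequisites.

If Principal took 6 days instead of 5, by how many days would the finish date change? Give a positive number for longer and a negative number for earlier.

As given, the longest chain is Scouting→Pickups→SoundMix = 3+7+6 = 16, so the finish is 16 days.
The longest path through Principal is only 12 days, so Principal has float 4.
That remains the longest chain; total 16 days.
Change in finish: 16 − 16 = +0 days.

0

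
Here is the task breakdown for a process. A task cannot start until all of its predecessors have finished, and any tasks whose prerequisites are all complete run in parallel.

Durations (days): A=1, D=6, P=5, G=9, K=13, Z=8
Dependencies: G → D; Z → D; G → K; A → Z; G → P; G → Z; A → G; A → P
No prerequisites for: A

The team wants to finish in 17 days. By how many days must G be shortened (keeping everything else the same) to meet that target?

7

Current finish: 24 days; target: 17.
G is on every critical path, so each day cut from G cuts the finish by one (this holds down to a finish of 16).
Need 24 − 17 = 7 days off G → G becomes 2 days, finish becomes 17.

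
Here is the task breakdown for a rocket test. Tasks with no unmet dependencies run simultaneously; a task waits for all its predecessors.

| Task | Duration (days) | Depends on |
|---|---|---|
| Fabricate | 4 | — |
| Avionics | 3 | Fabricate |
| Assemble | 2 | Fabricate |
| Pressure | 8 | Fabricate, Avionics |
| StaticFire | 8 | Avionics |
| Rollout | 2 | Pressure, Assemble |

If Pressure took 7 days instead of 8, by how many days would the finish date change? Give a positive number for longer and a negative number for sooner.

-1

As given, the longest chain is Fabricate→Avionics→Pressure→Rollout = 4+3+8+2 = 17, so the finish is 17 days.
Pressure is on the critical path; changing it to 7 makes that path 16 days.
The critical path is still Fabricate→Avionics→Pressure→Rollout; finish is now 16 days.
Change in finish: 16 − 17 = -1 days.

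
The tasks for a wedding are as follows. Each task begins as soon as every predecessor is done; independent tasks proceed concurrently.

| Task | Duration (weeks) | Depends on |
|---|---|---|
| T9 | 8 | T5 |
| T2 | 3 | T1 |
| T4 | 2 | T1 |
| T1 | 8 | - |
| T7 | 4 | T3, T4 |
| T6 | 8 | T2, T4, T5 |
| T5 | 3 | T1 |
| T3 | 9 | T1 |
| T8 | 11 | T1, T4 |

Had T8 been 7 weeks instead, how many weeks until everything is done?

21

Baseline: T1→T4→T8 = 8+2+11 = 21 → 21 weeks.
Since T8 is critical, the -4 change carries straight to that chain (now 17 weeks).
Now T1→T3→T7 = 8+9+4 = 21 is longest, so the finish becomes 21 weeks.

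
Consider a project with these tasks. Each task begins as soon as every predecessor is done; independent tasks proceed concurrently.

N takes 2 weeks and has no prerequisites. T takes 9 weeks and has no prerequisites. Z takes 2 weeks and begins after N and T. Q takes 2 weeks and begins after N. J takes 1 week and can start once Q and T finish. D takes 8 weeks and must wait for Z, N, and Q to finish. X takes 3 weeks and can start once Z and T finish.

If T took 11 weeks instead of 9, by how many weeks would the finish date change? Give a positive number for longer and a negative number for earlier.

Baseline: T→Z→D = 9+2+8 = 19 → 19 weeks.
T lies on that path, so at 11 weeks the path becomes 21 weeks.
That remains the longest chain; total 21 weeks.
Change in finish: 21 − 19 = +2 weeks.

2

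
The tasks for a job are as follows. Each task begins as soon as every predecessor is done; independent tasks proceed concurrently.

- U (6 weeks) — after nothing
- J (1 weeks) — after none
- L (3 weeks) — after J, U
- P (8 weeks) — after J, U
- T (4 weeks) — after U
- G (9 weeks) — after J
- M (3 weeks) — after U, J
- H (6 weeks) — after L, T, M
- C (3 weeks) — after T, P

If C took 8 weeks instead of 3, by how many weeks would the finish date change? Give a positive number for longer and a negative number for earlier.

5

Critical path before the change: U→P→C = 6+8+3 = 17 giving 17 weeks.
C is on the critical path; changing it to 8 makes that path 22 weeks.
That remains the longest chain; total 22 weeks.
Change in finish: 22 − 17 = +5 weeks.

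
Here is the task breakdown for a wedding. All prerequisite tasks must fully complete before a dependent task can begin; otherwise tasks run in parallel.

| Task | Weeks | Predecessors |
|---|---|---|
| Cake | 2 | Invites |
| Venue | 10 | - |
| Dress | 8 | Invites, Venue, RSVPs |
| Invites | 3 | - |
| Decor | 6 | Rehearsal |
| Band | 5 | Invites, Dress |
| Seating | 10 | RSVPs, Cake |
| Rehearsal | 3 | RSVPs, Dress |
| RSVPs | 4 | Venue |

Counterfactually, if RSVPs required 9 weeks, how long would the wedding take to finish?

36

Baseline: Venue→RSVPs→Dress→Rehearsal→Decor = 10+4+8+3+6 = 31 → 31 weeks.
RSVPs is on the critical path; changing it to 9 makes that path 36 weeks.
That remains the longest chain; total 36 weeks.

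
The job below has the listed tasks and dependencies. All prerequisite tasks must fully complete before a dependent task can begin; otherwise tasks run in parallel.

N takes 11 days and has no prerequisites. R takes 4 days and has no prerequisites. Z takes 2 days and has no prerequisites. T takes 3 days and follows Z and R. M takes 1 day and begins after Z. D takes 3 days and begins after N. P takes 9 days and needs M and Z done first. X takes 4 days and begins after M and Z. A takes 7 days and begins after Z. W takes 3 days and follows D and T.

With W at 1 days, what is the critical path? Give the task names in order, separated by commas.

N, D, W

Critical path before the change: N→D→W = 11+3+3 = 17 giving 17 days.
W is on the critical path; changing it to 1 makes that path 15 days.
The critical path is still N→D→W; finish is now 15 days.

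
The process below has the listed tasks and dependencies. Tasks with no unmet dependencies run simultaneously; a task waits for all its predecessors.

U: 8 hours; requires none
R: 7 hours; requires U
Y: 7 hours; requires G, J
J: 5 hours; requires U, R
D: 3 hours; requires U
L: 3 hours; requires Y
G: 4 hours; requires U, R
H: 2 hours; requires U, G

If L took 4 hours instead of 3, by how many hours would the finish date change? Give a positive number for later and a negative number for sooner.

The binding path is U→R→J→Y→L = 8+7+5+7+3 = 30; finish at 30 hours.
L is on the critical path; changing it to 4 makes that path 31 hours.
No other chain overtakes it, so the finish is 31 hours.
Change in finish: 31 − 30 = +1 hours.

1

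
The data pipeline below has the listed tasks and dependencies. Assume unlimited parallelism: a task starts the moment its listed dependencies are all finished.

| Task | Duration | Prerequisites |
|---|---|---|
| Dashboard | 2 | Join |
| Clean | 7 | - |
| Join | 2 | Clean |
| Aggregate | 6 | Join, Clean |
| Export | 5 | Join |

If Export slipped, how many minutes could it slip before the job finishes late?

1

Clean→Join→Aggregate = 7+2+6 = 15 sets the makespan at 15 minutes.
Export finishes as early as 14 and must finish by 15.
Slack of Export = 10 − 9 = 1 minute.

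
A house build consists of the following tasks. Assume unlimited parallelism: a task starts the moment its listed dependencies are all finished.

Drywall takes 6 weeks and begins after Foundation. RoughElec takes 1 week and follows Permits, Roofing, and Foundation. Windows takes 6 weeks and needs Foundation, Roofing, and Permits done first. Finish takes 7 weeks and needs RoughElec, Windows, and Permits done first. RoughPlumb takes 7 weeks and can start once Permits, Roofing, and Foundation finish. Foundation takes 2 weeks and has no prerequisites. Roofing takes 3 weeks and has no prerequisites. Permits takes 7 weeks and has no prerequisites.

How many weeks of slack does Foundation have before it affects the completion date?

Permits→Windows→Finish = 7+6+7 = 20 sets the makespan at 20 weeks.
Foundation finishes as early as 2 and must finish by 7.
Slack of Foundation = 5 − 0 = 5 weeks.

5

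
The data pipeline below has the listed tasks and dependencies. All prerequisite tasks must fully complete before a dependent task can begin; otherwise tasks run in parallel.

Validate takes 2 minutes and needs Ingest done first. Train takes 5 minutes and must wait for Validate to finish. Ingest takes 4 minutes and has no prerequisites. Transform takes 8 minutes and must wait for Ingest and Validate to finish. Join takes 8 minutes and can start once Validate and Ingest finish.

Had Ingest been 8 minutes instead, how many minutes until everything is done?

18

As given, the longest chain is Ingest→Validate→Join = 4+2+8 = 14, so the finish is 14 minutes.
Since Ingest is critical, the +4 change carries straight to that chain (now 18 minutes).
No other chain overtakes it, so the finish is 18 minutes.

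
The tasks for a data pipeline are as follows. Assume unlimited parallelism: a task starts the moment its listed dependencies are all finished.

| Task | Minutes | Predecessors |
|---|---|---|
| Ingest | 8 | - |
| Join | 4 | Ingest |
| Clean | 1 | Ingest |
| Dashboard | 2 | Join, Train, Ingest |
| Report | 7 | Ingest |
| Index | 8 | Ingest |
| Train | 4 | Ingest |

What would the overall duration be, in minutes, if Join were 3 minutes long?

16

The binding path is Ingest→Index = 8+8 = 16; finish at 16 minutes.
The longest path through Join is only 14 minutes, so Join has float 2.
The critical path is still Ingest→Index; finish is now 16 minutes.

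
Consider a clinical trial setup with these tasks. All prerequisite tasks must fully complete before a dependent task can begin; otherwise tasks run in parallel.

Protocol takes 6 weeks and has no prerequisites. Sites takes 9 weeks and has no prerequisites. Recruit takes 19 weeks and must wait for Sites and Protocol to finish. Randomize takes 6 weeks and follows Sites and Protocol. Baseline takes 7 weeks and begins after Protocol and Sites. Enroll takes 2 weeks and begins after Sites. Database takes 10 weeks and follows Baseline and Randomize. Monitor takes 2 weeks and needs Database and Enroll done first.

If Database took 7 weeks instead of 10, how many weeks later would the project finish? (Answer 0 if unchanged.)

0

Baseline: Sites→Baseline→Database→Monitor = 9+7+10+2 = 28 → 28 weeks.
Since Database is critical, the -3 change carries straight to that chain (now 25 weeks).
The binding chain switches to Sites→Recruit = 9+19 = 28; finish 28 weeks.
Change in finish: 28 − 28 = +0 weeks.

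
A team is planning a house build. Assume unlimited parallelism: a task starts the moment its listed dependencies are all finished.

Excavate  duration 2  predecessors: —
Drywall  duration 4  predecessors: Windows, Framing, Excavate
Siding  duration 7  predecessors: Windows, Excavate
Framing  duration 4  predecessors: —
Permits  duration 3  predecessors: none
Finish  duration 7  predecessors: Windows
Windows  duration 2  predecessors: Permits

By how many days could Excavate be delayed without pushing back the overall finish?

Permits→Windows→Siding = 3+2+7 = 12 sets the makespan at 12 days.
Longest path through Excavate: 9 days (earliest finish 2, latest finish 5).
Float = 12 − 9 = 3.

3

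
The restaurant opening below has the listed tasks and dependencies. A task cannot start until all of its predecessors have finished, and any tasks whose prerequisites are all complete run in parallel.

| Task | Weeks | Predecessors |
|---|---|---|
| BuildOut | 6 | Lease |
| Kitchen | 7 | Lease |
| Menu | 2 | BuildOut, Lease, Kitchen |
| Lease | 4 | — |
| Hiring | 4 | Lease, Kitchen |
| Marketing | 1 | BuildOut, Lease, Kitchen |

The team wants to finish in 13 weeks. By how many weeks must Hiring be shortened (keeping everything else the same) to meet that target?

2

Current finish: 15 weeks; target: 13.
Hiring is on every critical path, so each week cut from Hiring cuts the finish by one (this holds down to a finish of 13).
Need 15 − 13 = 2 weeks off Hiring → Hiring becomes 2 weeks, finish becomes 13.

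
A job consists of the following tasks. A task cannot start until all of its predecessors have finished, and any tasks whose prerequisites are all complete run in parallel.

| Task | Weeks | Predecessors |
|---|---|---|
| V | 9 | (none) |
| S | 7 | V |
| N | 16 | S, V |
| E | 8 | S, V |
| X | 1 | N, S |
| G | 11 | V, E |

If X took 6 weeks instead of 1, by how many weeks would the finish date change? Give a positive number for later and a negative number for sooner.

Actual critical path: V→S→E→G = 9+7+8+11 = 35 ⇒ 35 weeks.
The longest path through X is only 33 weeks, so X has float 2.
Now V→S→N→X = 9+7+16+6 = 38 is longest, so the finish becomes 38 weeks.
Change in finish: 38 − 35 = +3 weeks.

3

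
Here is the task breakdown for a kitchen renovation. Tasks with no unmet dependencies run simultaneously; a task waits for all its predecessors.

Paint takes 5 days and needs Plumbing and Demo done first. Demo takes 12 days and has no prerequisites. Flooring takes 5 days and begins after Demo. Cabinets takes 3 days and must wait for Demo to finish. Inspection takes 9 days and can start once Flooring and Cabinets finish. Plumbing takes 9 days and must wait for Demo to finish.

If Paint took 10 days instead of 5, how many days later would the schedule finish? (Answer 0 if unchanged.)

5

Actual critical path: Demo→Plumbing→Paint = 12+9+5 = 26 ⇒ 26 days.
Paint is on the critical path; changing it to 10 makes that path 31 days.
The critical path is still Demo→Plumbing→Paint; finish is now 31 days.
Change in finish: 31 − 26 = +5 days.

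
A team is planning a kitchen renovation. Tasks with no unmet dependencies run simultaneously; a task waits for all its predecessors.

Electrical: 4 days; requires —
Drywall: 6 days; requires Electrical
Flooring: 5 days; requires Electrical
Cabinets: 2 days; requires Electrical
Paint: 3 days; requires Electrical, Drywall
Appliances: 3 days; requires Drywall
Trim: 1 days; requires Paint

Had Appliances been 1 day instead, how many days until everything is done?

Baseline: Electrical→Drywall→Paint→Trim = 4+6+3+1 = 14 → 14 days.
Appliances is off the critical path — its longest chain is 13 days, giving 1 of slack.
No other chain overtakes it, so the finish is 14 days.

14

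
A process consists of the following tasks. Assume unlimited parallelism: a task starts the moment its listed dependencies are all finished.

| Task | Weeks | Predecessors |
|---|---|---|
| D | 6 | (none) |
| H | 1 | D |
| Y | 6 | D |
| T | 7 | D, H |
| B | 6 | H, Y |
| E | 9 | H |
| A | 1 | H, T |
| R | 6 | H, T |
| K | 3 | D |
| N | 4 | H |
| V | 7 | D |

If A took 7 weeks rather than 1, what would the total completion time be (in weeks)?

Baseline: D→H→T→R = 6+1+7+6 = 20 → 20 weeks.
A has 5 weeks of float (longest path through it is 15).
New critical path: D→H→T→A = 6+1+7+7 = 21 ⇒ 21 weeks.

21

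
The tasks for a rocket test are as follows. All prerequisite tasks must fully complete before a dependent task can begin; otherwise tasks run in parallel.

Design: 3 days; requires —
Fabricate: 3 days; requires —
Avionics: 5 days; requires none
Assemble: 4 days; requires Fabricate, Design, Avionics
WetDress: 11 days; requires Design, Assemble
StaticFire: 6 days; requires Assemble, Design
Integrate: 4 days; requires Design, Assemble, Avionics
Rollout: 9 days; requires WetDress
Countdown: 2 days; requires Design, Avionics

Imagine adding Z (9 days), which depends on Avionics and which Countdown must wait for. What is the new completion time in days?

Originally the project takes 29 days.
With Z inserted, Countdown now waits for max(Design, Avionics, Z).
New critical path: Avionics→Assemble→WetDress→Rollout = 5+4+11+9 = 29 ⇒ 29 days.

29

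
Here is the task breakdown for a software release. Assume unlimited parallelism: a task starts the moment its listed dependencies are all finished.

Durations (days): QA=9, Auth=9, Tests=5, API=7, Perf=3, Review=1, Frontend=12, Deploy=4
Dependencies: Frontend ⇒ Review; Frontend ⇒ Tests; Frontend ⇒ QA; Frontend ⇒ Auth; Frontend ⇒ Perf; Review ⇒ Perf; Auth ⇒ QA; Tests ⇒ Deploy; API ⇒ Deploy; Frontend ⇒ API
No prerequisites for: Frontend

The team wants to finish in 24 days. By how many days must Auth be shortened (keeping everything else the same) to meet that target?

Current finish: 30 days; target: 24.
Auth is on every critical path, so each day cut from Auth cuts the finish by one (this holds down to a finish of 23).
Need 30 − 24 = 6 days off Auth → Auth becomes 3 days, finish becomes 24.

6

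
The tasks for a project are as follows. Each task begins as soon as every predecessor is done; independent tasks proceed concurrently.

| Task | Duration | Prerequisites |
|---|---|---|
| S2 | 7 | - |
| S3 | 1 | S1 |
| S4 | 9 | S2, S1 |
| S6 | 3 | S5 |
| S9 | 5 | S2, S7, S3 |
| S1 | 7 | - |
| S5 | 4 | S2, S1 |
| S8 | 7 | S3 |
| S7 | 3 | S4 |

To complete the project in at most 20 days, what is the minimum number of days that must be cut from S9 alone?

4

Current finish: 24 days; target: 20.
S9 is on every critical path, so each day cut from S9 cuts the finish by one (this holds down to a finish of 20).
Need 24 − 20 = 4 days off S9 → S9 becomes 1 day, finish becomes 20.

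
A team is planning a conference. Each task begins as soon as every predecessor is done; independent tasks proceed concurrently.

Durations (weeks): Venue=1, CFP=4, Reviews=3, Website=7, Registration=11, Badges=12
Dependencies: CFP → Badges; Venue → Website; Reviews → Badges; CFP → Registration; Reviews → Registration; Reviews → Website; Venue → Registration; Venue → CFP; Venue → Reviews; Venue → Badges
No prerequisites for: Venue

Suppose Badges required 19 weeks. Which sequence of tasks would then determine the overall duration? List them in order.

The binding path is Venue→CFP→Badges = 1+4+12 = 17; finish at 17 weeks.
Badges is on the critical path; changing it to 19 makes that path 24 weeks.
No other chain overtakes it, so the finish is 24 weeks.

Venue, CFP, Badges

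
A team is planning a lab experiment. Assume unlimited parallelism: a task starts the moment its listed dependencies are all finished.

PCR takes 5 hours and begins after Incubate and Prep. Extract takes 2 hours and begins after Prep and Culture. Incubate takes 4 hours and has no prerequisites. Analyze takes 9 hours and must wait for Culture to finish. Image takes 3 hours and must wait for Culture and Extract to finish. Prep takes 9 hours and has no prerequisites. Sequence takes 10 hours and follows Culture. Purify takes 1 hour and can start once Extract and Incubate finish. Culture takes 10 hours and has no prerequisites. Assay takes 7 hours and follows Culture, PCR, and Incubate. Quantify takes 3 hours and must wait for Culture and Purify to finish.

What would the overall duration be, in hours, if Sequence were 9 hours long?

As given, the longest chain is Prep→PCR→Assay = 9+5+7 = 21, so the finish is 21 hours.
Sequence is off the critical path — its longest chain is 20 hours, giving 1 of slack.
The critical path is still Prep→PCR→Assay; finish is now 21 hours.

21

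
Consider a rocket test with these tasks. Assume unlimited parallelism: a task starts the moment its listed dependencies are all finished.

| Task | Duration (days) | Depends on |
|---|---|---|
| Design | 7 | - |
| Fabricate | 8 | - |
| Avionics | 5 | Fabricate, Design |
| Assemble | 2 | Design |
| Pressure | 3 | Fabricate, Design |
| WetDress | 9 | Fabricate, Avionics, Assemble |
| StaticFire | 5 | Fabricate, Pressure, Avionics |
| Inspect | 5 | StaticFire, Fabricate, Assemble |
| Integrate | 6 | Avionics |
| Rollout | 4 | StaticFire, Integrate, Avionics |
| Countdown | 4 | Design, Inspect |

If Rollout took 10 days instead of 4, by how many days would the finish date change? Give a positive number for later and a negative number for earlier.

As given, the longest chain is Fabricate→Avionics→StaticFire→Inspect→Countdown = 8+5+5+5+4 = 27, so the finish is 27 days.
The longest path through Rollout is only 23 days, so Rollout has float 4.
Now Fabricate→Avionics→Integrate→Rollout = 8+5+6+10 = 29 is longest, so the finish becomes 29 days.
Change in finish: 29 − 27 = +2 days.

2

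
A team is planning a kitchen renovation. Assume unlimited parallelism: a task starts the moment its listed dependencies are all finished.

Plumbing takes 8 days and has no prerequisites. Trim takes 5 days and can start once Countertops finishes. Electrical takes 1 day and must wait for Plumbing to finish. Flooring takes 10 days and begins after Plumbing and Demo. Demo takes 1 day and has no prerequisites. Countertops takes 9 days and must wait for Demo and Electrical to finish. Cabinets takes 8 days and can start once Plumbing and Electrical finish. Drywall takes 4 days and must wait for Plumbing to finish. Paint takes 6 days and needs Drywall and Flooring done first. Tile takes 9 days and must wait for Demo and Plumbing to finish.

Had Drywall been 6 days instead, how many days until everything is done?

Baseline: Plumbing→Flooring→Paint = 8+10+6 = 24 → 24 days.
Drywall is off the critical path — its longest chain is 18 days, giving 6 of slack.
The critical path is still Plumbing→Flooring→Paint; finish is now 24 days.

24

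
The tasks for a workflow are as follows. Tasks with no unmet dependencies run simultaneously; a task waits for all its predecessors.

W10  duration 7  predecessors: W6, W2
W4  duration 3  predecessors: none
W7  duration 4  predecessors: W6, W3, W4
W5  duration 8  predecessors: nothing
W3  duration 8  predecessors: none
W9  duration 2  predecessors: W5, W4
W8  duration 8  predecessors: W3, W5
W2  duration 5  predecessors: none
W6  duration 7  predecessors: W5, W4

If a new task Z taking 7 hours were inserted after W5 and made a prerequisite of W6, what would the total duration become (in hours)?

Originally the schedule takes 22 hours.
With Z inserted, W6 now waits for max(W5, W4, Z).
New critical path: W5→Z→W6→W10 = 8+7+7+7 = 29 ⇒ 29 hours.

29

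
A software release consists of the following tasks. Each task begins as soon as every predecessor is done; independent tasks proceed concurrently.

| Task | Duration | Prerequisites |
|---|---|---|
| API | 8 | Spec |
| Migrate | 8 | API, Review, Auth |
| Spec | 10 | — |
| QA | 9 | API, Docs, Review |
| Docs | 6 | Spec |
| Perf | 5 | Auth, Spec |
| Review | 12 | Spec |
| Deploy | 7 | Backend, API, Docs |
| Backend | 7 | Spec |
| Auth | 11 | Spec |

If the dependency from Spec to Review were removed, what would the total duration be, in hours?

With the dependency in place, Spec→Review→QA = 10+12+9 = 31 sets the finish at 31 hours.
Without Spec→Review, Review's earliest start moves from 10 to 0.
After: Spec→Auth→Migrate = 10+11+8 = 29 → 29 hours.

29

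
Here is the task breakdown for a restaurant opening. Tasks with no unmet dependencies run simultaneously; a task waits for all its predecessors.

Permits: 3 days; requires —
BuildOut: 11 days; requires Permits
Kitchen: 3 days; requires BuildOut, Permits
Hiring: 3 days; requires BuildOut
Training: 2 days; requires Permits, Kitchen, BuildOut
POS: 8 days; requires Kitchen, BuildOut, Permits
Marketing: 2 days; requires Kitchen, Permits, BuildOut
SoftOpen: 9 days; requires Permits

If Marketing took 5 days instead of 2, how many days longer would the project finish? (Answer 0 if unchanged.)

Baseline: Permits→BuildOut→Kitchen→POS = 3+11+3+8 = 25 → 25 days.
Marketing has 6 days of float (longest path through it is 19).
That remains the longest chain; total 25 days.
Change in finish: 25 − 25 = +0 days.

0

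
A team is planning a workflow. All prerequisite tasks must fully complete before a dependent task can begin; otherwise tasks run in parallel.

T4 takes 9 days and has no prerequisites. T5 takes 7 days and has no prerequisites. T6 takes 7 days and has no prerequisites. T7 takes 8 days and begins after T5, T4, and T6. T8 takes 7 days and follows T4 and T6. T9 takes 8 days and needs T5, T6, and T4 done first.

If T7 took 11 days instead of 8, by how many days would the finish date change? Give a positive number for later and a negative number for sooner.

Actual critical path: T4→T7 = 9+8 = 17 ⇒ 17 days.
Since T7 is critical, the +3 change carries straight to that chain (now 20 days).
That remains the longest chain; total 20 days.
Change in finish: 20 − 17 = +3 days.

3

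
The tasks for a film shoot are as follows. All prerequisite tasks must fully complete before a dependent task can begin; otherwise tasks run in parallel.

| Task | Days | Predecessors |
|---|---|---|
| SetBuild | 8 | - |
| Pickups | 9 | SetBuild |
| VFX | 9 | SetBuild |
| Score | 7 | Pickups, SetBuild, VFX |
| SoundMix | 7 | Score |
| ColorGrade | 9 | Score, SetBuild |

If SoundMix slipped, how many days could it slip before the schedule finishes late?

2

Critical path: SetBuild→Pickups→Score→ColorGrade = 8+9+7+9 = 33, so the finish is 33 days.
The longest chain containing SoundMix totals 31 days.
So SoundMix can slip 33 − 31 = 2 days.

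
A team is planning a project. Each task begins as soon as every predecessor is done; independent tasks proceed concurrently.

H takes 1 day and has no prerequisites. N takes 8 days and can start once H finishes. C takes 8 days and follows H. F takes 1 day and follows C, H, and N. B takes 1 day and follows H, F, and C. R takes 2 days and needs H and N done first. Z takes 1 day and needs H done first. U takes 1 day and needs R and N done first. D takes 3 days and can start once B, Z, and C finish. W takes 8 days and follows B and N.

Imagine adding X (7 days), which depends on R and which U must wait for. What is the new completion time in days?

Originally the plan takes 19 days.
With X inserted, U now waits for max(R, N, X).
New critical path: H→N→F→B→W = 1+8+1+1+8 = 19 ⇒ 19 days.

19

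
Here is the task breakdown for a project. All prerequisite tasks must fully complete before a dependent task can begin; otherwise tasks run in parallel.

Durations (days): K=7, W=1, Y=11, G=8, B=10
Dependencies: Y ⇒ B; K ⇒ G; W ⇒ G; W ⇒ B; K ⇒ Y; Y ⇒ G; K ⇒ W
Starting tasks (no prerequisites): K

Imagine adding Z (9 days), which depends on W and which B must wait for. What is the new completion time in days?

Originally the job takes 28 days.
With Z inserted, B now waits for max(W, Y, Z).
New critical path: K→Y→B = 7+11+10 = 28 ⇒ 28 days.

28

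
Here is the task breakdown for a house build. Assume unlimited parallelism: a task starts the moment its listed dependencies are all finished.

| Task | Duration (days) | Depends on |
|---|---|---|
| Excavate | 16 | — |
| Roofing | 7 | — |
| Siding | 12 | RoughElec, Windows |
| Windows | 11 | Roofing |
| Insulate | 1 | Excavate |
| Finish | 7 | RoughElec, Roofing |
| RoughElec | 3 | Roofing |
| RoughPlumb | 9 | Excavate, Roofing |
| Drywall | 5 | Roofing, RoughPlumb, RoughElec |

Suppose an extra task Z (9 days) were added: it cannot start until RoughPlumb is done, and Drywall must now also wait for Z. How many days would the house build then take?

Originally the house build takes 30 days.
With Z inserted, Drywall now waits for max(Roofing, RoughPlumb, RoughElec, Z).
New critical path: Excavate→RoughPlumb→Z→Drywall = 16+9+9+5 = 39 ⇒ 39 days.

39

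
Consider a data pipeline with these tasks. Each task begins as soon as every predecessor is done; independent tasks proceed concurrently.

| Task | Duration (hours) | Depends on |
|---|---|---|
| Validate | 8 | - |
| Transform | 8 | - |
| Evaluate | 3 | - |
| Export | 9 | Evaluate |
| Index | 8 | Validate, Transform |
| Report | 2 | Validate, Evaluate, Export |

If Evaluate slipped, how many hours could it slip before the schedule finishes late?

2

Validate→Index = 8+8 = 16 sets the makespan at 16 hours.
The longest chain containing Evaluate totals 14 hours.
Float = 16 − 14 = 2.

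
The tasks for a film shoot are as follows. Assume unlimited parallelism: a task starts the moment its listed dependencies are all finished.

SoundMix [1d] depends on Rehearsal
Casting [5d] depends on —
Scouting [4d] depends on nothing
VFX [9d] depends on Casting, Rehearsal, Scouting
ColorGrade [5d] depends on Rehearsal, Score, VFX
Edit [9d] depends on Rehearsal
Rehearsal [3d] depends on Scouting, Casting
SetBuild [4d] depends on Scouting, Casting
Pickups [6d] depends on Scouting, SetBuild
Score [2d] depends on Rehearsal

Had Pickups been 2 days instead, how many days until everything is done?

The binding path is Casting→Rehearsal→VFX→ColorGrade = 5+3+9+5 = 22; finish at 22 days.
The longest path through Pickups is only 15 days, so Pickups has float 7.
No other chain overtakes it, so the finish is 22 days.

22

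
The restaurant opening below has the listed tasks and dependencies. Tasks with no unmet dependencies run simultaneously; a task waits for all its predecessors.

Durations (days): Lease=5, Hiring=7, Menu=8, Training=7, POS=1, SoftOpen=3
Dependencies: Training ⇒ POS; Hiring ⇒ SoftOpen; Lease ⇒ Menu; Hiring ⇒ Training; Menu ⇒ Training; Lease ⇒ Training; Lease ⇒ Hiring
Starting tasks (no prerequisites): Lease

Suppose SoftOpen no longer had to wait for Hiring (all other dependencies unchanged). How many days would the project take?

21

Original critical path: Lease→Menu→Training→POS = 5+8+7+1 = 21 ⇒ 21 days.
Without Hiring→SoftOpen, SoftOpen's earliest start moves from 12 to 0.
After: Lease→Menu→Training→POS = 5+8+7+1 = 21 → 21 days.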